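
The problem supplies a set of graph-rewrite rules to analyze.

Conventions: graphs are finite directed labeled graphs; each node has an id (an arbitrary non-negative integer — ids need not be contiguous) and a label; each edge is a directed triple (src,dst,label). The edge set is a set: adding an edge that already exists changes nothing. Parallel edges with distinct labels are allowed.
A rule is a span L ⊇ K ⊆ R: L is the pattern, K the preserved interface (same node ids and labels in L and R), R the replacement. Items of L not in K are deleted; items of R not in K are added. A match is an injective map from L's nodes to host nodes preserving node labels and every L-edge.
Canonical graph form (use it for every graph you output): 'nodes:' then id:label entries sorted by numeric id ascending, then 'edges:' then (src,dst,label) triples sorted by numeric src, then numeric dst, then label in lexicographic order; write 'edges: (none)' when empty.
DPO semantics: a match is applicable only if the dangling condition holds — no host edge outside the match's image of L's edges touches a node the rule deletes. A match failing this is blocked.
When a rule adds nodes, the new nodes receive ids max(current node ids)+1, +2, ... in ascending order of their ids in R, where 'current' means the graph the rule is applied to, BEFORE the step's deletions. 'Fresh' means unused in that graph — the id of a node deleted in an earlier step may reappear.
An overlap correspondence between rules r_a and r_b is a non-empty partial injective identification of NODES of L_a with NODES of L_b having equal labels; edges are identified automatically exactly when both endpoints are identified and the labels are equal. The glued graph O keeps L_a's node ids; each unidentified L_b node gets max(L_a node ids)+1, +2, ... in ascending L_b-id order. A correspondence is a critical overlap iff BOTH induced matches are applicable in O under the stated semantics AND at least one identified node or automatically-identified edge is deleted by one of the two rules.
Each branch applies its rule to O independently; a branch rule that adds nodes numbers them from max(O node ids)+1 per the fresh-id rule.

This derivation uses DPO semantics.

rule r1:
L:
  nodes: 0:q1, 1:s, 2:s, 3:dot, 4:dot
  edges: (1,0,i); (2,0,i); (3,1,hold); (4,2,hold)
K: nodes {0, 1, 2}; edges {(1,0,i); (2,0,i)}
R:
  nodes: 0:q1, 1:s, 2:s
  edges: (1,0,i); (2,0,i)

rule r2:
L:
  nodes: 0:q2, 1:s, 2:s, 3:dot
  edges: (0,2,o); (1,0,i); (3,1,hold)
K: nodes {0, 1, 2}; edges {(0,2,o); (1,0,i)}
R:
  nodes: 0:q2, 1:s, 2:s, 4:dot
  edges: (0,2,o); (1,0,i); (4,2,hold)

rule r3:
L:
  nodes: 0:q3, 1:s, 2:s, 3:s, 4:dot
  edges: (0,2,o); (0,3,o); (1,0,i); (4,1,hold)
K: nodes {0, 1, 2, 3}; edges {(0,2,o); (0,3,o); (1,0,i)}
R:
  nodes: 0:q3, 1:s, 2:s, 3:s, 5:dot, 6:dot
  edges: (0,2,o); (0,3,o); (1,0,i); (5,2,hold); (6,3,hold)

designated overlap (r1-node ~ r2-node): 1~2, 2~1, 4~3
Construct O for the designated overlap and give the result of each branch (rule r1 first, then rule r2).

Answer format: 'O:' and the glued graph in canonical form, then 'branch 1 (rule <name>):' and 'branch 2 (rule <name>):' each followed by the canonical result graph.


O:
nodes: 0:q1, 1:s, 2:s, 3:dot, 4:dot, 5:q2
edges: (1,0,i); (2,0,i); (2,5,i); (3,1,hold); (4,2,hold); (5,1,o)
branch 1 (rule r1):
nodes: 0:q1, 1:s, 2:s, 5:q2
edges: (1,0,i); (2,0,i); (2,5,i); (5,1,o)
branch 2 (rule r2):
nodes: 0:q1, 1:s, 2:s, 3:dot, 5:q2, 6:dot
edges: (1,0,i); (2,0,i); (2,5,i); (3,1,hold); (5,1,o); (6,1,hold)


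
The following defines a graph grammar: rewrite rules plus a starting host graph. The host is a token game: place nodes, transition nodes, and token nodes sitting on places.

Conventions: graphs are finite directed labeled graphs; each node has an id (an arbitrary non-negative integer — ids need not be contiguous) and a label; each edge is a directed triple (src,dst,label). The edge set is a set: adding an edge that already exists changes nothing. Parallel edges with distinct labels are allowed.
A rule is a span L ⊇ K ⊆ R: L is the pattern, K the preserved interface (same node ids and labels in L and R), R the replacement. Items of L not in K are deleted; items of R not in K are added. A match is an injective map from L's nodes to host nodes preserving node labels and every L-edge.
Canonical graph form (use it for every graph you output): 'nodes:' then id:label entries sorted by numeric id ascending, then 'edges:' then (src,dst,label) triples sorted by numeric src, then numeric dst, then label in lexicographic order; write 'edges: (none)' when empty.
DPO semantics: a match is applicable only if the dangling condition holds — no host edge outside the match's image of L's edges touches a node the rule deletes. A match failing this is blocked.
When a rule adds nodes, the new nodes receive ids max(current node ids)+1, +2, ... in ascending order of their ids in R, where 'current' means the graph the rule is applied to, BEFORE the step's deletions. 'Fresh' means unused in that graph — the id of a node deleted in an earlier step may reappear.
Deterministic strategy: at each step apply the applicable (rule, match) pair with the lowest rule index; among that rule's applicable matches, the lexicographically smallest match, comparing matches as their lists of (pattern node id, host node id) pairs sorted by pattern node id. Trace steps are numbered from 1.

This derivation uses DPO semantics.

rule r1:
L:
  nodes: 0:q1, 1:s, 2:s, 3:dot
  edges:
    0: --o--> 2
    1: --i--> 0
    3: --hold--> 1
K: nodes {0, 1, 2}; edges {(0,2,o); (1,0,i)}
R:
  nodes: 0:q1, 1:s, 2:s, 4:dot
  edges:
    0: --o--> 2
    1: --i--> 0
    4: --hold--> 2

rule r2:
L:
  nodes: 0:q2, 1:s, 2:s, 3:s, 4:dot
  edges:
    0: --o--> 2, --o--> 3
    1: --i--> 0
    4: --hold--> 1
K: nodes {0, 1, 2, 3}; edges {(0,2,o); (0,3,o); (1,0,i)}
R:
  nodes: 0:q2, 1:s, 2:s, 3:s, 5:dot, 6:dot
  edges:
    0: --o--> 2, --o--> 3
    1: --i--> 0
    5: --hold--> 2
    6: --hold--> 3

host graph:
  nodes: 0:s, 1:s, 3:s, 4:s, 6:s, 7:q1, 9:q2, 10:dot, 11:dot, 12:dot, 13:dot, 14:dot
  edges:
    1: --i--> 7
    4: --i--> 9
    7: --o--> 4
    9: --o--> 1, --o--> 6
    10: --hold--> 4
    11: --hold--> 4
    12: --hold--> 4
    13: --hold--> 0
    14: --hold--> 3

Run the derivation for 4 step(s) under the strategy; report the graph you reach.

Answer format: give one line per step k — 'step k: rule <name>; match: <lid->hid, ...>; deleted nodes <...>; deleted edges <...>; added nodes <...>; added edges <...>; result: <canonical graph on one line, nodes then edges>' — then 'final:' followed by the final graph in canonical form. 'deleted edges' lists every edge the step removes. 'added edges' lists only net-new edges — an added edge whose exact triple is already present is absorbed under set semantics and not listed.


step 1: rule r2; match: 0->9, 1->4, 2->1, 3->6, 4->10; deleted nodes 10; deleted edges (10,4,hold); added nodes 15, 16; added edges (15,1,hold); (16,6,hold); result: nodes: 0:s, 1:s, 3:s, 4:s, 6:s, 7:q1, 9:q2, 11:dot, 12:dot, 13:dot, 14:dot, 15:dot, 16:dot edges: (1,7,i); (4,9,i); (7,4,o); (9,1,o); (9,6,o); (11,4,hold); (12,4,hold); (13,0,hold); (14,3,hold); (15,1,hold); (16,6,hold)
step 2: rule r1; match: 0->7, 1->1, 2->4, 3->15; deleted nodes 15; deleted edges (15,1,hold); added nodes 17; added edges (17,4,hold); result: nodes: 0:s, 1:s, 3:s, 4:s, 6:s, 7:q1, 9:q2, 11:dot, 12:dot, 13:dot, 14:dot, 16:dot, 17:dot edges: (1,7,i); (4,9,i); (7,4,o); (9,1,o); (9,6,o); (11,4,hold); (12,4,hold); (13,0,hold); (14,3,hold); (16,6,hold); (17,4,hold)
step 3: rule r2; match: 0->9, 1->4, 2->1, 3->6, 4->11; deleted nodes 11; deleted edges (11,4,hold); added nodes 18, 19; added edges (18,1,hold); (19,6,hold); result: nodes: 0:s, 1:s, 3:s, 4:s, 6:s, 7:q1, 9:q2, 12:dot, 13:dot, 14:dot, 16:dot, 17:dot, 18:dot, 19:dot edges: (1,7,i); (4,9,i); (7,4,o); (9,1,o); (9,6,o); (12,4,hold); (13,0,hold); (14,3,hold); (16,6,hold); (17,4,hold); (18,1,hold); (19,6,hold)
step 4: rule r1; match: 0->7, 1->1, 2->4, 3->18; deleted nodes 18; deleted edges (18,1,hold); added nodes 20; added edges (20,4,hold); result: nodes: 0:s, 1:s, 3:s, 4:s, 6:s, 7:q1, 9:q2, 12:dot, 13:dot, 14:dot, 16:dot, 17:dot, 19:dot, 20:dot edges: (1,7,i); (4,9,i); (7,4,o); (9,1,o); (9,6,o); (12,4,hold); (13,0,hold); (14,3,hold); (16,6,hold); (17,4,hold); (19,6,hold); (20,4,hold)
final:
nodes: 0:s, 1:s, 3:s, 4:s, 6:s, 7:q1, 9:q2, 12:dot, 13:dot, 14:dot, 16:dot, 17:dot, 19:dot, 20:dot
edges: (1,7,i); (4,9,i); (7,4,o); (9,1,o); (9,6,o); (12,4,hold); (13,0,hold); (14,3,hold); (16,6,hold); (17,4,hold); (19,6,hold); (20,4,hold)


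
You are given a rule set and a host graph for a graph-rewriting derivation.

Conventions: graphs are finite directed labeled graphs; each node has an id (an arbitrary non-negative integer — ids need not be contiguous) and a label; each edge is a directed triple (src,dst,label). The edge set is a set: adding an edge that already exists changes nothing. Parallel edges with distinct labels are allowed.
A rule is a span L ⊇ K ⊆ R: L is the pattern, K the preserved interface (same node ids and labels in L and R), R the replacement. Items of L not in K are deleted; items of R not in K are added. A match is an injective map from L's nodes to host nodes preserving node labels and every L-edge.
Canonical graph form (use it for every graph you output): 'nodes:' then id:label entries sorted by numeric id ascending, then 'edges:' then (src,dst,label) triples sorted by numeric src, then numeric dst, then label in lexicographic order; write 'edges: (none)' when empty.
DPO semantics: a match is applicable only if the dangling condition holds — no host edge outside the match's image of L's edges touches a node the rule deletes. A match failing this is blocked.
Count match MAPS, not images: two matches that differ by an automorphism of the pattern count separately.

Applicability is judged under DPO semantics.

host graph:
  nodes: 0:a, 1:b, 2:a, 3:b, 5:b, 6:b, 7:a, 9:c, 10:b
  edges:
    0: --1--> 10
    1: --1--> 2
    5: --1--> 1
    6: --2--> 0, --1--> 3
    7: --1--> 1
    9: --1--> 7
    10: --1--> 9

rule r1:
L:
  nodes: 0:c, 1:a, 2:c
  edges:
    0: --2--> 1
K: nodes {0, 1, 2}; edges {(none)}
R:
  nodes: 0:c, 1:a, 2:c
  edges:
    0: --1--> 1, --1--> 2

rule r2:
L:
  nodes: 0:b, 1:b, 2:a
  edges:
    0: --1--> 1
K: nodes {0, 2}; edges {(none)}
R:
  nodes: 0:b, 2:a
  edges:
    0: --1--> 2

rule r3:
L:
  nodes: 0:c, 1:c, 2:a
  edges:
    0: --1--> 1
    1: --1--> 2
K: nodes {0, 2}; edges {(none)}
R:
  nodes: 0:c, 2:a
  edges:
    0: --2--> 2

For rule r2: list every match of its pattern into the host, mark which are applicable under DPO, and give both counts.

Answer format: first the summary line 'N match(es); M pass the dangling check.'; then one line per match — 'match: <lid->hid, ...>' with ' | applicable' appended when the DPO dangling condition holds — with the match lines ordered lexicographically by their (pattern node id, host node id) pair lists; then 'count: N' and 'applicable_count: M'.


6 match(es); 3 pass the dangling check.
match: 0->5, 1->1, 2->0
match: 0->5, 1->1, 2->2
match: 0->5, 1->1, 2->7
match: 0->6, 1->3, 2->0 | applicable
match: 0->6, 1->3, 2->2 | applicable
match: 0->6, 1->3, 2->7 | applicable
count: 6
applicable_count: 3


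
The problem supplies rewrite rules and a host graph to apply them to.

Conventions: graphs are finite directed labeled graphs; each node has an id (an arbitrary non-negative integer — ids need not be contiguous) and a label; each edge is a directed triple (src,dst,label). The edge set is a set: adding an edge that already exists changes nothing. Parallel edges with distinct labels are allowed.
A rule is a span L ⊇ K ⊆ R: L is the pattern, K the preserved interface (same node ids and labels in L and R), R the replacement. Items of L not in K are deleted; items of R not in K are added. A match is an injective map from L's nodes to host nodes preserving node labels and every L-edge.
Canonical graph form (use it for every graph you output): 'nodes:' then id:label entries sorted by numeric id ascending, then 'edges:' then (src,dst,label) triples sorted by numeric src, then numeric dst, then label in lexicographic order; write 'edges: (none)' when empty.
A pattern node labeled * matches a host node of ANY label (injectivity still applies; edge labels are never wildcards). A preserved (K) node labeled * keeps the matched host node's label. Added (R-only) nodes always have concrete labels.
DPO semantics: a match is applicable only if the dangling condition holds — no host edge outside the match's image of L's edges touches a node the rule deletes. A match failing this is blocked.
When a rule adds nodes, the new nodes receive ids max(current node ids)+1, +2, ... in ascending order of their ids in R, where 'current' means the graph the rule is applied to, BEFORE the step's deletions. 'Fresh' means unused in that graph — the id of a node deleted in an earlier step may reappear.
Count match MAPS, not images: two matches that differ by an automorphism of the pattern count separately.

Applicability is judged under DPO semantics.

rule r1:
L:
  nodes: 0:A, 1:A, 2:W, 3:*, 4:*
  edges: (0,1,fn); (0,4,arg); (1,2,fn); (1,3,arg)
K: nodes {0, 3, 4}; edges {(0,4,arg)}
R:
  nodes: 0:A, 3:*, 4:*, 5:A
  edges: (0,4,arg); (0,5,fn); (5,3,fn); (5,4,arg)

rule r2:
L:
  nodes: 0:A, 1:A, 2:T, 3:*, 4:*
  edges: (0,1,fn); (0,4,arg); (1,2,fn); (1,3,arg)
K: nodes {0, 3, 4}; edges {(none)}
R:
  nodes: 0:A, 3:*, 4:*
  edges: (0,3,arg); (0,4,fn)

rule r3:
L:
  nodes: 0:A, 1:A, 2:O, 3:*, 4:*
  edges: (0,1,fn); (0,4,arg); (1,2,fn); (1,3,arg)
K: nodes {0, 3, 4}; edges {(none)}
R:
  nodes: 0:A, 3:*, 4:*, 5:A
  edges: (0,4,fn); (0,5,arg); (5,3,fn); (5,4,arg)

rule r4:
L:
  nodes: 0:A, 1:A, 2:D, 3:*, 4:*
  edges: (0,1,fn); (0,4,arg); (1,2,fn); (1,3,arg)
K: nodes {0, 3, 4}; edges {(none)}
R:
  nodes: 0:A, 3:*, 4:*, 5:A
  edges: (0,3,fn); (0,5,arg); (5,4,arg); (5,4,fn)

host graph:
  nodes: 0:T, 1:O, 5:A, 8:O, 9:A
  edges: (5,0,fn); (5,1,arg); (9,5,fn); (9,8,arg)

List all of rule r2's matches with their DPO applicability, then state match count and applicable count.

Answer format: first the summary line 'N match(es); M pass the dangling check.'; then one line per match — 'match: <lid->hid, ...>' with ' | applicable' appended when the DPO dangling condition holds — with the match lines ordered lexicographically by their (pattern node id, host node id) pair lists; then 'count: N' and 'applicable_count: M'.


1 match(es); 1 pass the dangling check.
match: 0->9, 1->5, 2->0, 3->1, 4->8 | applicable
count: 1
applicable_count: 1


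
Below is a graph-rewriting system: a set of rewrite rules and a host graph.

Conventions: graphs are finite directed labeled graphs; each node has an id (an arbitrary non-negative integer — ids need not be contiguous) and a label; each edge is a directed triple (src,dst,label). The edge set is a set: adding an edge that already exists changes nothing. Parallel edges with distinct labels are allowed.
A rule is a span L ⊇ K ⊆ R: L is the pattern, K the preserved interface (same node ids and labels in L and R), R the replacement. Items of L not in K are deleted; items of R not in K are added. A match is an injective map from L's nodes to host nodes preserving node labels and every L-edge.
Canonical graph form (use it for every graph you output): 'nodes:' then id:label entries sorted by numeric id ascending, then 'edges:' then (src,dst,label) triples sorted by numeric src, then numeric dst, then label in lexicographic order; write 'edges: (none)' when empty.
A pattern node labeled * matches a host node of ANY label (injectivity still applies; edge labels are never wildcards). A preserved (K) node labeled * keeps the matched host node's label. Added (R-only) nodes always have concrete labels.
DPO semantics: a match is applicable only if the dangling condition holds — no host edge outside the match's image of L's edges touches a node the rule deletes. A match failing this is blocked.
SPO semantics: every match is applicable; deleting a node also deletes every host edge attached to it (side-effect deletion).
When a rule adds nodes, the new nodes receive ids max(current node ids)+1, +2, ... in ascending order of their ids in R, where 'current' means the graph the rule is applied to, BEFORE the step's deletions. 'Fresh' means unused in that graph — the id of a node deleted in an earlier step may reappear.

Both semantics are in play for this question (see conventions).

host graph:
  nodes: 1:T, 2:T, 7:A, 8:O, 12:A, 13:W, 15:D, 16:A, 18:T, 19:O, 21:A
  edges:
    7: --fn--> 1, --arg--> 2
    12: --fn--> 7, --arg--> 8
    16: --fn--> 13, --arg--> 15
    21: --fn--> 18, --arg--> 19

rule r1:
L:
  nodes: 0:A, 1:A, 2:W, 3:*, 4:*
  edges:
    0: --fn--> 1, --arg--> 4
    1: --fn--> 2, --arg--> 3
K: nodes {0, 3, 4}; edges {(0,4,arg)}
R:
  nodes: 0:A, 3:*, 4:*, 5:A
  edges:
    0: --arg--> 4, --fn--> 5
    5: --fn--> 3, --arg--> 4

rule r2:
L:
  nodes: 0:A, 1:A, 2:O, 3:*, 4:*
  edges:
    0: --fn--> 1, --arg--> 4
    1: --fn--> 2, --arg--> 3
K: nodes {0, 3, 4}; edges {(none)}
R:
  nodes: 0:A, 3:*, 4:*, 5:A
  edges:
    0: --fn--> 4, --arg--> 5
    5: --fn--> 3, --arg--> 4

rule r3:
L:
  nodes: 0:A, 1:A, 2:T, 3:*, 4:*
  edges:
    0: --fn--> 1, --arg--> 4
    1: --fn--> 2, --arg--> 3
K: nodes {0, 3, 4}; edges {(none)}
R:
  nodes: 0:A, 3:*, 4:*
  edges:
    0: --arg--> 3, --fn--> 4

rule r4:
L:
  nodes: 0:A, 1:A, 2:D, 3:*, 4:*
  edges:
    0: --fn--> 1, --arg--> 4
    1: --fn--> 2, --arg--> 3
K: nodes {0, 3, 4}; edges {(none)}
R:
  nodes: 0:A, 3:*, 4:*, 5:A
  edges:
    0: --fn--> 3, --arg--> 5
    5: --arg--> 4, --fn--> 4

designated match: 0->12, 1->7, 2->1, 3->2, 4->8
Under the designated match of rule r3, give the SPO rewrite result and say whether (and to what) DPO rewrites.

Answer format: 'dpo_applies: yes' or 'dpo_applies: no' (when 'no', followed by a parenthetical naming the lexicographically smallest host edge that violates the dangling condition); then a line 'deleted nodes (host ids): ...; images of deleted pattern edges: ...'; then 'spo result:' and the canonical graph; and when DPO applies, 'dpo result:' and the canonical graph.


dpo_applies: yes
deleted nodes (host ids): 1, 7; images of deleted pattern edges: (7,1,fn); (7,2,arg); (12,7,fn); (12,8,arg)
spo result:
nodes: 2:T, 8:O, 12:A, 13:W, 15:D, 16:A, 18:T, 19:O, 21:A
edges: (12,2,arg); (12,8,fn); (16,13,fn); (16,15,arg); (21,18,fn); (21,19,arg)
dpo result:
nodes: 2:T, 8:O, 12:A, 13:W, 15:D, 16:A, 18:T, 19:O, 21:A
edges: (12,2,arg); (12,8,fn); (16,13,fn); (16,15,arg); (21,18,fn); (21,19,arg)


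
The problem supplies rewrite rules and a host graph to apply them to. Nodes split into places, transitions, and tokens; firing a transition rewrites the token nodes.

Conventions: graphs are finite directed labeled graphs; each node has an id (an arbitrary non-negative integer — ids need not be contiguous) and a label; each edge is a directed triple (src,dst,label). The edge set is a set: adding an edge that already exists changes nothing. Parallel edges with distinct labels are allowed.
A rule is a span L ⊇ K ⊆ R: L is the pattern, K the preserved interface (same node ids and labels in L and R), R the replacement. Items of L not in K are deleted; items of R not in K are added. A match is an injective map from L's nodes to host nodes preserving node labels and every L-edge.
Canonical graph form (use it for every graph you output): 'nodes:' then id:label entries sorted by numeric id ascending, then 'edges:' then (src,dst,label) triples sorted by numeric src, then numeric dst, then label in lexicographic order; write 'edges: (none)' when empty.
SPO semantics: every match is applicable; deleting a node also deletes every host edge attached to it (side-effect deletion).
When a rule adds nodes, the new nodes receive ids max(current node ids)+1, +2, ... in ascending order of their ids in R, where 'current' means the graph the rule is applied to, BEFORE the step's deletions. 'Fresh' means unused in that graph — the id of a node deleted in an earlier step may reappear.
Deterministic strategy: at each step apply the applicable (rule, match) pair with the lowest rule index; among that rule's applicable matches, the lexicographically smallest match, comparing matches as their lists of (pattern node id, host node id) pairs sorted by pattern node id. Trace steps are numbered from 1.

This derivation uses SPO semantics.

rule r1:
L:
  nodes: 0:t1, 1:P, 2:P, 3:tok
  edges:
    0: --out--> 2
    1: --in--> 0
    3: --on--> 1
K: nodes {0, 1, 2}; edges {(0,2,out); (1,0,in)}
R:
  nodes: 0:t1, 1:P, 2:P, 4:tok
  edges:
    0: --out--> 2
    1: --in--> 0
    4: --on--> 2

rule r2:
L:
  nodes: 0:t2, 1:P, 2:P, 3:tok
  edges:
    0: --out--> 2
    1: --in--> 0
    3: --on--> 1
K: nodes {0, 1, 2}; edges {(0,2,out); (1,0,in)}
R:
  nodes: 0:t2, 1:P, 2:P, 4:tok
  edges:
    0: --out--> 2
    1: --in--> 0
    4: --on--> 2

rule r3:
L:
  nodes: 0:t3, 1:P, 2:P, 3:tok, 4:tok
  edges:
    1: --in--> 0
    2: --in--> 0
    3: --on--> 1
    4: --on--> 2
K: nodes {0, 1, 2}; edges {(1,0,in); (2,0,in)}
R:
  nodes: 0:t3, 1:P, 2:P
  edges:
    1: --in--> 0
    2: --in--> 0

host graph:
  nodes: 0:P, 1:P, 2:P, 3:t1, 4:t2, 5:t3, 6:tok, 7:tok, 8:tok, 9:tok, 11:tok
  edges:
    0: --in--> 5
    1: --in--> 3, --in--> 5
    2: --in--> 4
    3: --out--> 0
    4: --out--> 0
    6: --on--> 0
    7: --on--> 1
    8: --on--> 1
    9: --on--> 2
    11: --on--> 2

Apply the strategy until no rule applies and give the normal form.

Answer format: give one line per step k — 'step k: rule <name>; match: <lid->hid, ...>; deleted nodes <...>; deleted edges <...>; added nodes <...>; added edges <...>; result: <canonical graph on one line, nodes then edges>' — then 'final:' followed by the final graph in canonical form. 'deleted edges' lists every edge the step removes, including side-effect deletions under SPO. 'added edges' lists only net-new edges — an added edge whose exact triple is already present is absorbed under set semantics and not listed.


step 1: rule r1; match: 0->3, 1->1, 2->0, 3->7; deleted nodes 7; deleted edges (7,1,on); added nodes 12; added edges (12,0,on); result: nodes: 0:P, 1:P, 2:P, 3:t1, 4:t2, 5:t3, 6:tok, 8:tok, 9:tok, 11:tok, 12:tok edges: (0,5,in); (1,3,in); (1,5,in); (2,4,in); (3,0,out); (4,0,out); (6,0,on); (8,1,on); (9,2,on); (11,2,on); (12,0,on)
step 2: rule r1; match: 0->3, 1->1, 2->0, 3->8; deleted nodes 8; deleted edges (8,1,on); added nodes 13; added edges (13,0,on); result: nodes: 0:P, 1:P, 2:P, 3:t1, 4:t2, 5:t3, 6:tok, 9:tok, 11:tok, 12:tok, 13:tok edges: (0,5,in); (1,3,in); (1,5,in); (2,4,in); (3,0,out); (4,0,out); (6,0,on); (9,2,on); (11,2,on); (12,0,on); (13,0,on)
step 3: rule r2; match: 0->4, 1->2, 2->0, 3->9; deleted nodes 9; deleted edges (9,2,on); added nodes 14; added edges (14,0,on); result: nodes: 0:P, 1:P, 2:P, 3:t1, 4:t2, 5:t3, 6:tok, 11:tok, 12:tok, 13:tok, 14:tok edges: (0,5,in); (1,3,in); (1,5,in); (2,4,in); (3,0,out); (4,0,out); (6,0,on); (11,2,on); (12,0,on); (13,0,on); (14,0,on)
step 4: rule r2; match: 0->4, 1->2, 2->0, 3->11; deleted nodes 11; deleted edges (11,2,on); added nodes 15; added edges (15,0,on); result: nodes: 0:P, 1:P, 2:P, 3:t1, 4:t2, 5:t3, 6:tok, 12:tok, 13:tok, 14:tok, 15:tok edges: (0,5,in); (1,3,in); (1,5,in); (2,4,in); (3,0,out); (4,0,out); (6,0,on); (12,0,on); (13,0,on); (14,0,on); (15,0,on)
final:
nodes: 0:P, 1:P, 2:P, 3:t1, 4:t2, 5:t3, 6:tok, 12:tok, 13:tok, 14:tok, 15:tok
edges: (0,5,in); (1,3,in); (1,5,in); (2,4,in); (3,0,out); (4,0,out); (6,0,on); (12,0,on); (13,0,on); (14,0,on); (15,0,on)


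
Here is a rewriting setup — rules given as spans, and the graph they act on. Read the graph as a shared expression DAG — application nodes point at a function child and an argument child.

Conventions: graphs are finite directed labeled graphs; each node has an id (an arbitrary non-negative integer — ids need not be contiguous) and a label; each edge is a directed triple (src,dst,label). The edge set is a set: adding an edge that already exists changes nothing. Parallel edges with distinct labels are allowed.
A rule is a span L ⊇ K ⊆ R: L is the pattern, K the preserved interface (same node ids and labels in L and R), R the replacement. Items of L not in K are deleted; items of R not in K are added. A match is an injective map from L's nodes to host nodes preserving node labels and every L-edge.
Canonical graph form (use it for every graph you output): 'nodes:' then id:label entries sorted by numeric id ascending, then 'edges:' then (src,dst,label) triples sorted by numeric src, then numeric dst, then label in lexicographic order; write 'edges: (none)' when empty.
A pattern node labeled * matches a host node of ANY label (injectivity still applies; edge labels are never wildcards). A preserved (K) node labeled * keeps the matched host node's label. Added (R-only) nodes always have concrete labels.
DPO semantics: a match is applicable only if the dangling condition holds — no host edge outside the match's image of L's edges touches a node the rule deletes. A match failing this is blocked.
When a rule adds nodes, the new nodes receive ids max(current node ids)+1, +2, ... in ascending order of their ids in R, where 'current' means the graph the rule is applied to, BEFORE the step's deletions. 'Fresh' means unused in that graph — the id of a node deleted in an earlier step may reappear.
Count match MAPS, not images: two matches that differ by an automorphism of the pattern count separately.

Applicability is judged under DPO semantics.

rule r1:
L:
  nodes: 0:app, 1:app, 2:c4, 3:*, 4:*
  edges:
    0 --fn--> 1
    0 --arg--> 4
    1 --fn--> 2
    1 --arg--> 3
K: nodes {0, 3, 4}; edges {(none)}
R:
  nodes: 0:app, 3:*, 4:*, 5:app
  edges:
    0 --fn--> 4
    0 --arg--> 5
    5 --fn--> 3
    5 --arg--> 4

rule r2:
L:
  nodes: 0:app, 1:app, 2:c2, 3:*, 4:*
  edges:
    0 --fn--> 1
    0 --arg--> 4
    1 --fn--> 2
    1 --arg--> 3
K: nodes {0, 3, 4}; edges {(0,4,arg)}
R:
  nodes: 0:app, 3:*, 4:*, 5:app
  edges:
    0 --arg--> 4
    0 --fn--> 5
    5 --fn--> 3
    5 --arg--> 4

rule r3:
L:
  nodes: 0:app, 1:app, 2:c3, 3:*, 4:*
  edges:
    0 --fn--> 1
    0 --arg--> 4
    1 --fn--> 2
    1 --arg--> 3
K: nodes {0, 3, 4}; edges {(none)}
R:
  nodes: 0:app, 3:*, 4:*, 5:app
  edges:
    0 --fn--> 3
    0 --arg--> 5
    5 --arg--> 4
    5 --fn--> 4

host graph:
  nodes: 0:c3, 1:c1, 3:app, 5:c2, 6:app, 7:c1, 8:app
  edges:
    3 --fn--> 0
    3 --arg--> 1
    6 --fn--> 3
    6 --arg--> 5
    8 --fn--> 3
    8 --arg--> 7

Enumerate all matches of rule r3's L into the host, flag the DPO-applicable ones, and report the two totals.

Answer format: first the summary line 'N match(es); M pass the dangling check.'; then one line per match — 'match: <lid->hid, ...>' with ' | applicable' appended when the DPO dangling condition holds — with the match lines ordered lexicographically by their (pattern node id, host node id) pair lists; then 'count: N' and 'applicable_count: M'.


2 match(es); 0 pass the dangling check.
match: 0->6, 1->3, 2->0, 3->1, 4->5
match: 0->8, 1->3, 2->0, 3->1, 4->7
count: 2
applicable_count: 0


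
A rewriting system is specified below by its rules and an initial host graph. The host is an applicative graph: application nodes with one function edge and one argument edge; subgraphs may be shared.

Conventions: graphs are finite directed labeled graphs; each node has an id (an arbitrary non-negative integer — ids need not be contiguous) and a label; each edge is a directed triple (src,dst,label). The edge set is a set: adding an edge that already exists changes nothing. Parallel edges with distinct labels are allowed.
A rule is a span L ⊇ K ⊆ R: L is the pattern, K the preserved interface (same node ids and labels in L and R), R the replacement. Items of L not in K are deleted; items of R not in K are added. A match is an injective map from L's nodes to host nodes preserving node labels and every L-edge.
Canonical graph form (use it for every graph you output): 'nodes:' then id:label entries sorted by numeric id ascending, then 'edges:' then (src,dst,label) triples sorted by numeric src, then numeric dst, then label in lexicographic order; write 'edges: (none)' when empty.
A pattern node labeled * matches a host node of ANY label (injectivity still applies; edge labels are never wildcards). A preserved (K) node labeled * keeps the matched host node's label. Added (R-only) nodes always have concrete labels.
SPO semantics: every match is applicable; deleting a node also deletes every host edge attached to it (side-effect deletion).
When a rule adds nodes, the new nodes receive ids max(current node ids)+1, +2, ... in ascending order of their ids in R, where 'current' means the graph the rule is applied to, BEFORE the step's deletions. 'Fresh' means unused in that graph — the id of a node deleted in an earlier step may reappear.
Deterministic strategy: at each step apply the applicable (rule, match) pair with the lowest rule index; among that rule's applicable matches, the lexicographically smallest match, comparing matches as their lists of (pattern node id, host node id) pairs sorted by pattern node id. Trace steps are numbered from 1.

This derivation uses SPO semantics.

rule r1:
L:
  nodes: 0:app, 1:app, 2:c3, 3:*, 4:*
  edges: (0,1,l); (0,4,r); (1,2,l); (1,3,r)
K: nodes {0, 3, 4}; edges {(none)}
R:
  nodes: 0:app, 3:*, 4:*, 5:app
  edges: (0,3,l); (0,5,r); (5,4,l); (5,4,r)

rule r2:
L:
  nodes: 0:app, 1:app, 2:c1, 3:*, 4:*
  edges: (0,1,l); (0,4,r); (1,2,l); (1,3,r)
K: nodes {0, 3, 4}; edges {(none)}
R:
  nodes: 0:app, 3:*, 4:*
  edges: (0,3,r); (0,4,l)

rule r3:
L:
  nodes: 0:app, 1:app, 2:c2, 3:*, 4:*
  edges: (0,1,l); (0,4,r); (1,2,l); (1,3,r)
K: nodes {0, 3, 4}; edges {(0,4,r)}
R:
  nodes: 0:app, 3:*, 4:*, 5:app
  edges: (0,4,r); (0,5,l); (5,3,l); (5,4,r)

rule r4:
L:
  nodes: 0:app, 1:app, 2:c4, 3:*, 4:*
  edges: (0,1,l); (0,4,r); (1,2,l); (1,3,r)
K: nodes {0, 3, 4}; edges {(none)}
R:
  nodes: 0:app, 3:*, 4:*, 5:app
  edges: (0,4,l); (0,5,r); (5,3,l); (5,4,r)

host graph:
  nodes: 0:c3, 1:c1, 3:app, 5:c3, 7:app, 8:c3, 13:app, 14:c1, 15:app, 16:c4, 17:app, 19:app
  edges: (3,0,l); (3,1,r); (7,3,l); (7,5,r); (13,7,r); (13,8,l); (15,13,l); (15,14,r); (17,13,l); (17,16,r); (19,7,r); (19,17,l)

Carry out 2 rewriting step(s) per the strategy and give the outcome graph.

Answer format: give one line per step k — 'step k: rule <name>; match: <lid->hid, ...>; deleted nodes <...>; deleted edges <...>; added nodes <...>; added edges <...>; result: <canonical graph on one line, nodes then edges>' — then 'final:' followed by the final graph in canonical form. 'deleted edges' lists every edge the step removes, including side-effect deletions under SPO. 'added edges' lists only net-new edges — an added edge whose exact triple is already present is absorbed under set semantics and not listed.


step 1: rule r1; match: 0->7, 1->3, 2->0, 3->1, 4->5; deleted nodes 0, 3; deleted edges (3,0,l); (3,1,r); (7,3,l); (7,5,r); added nodes 20; added edges (7,1,l); (7,20,r); (20,5,l); (20,5,r); result: nodes: 1:c1, 5:c3, 7:app, 8:c3, 13:app, 14:c1, 15:app, 16:c4, 17:app, 19:app, 20:app edges: (7,1,l); (7,20,r); (13,7,r); (13,8,l); (15,13,l); (15,14,r); (17,13,l); (17,16,r); (19,7,r); (19,17,l); (20,5,l); (20,5,r)
step 2: rule r1; match: 0->15, 1->13, 2->8, 3->7, 4->14; deleted nodes 8, 13; deleted edges (13,7,r); (13,8,l); (15,13,l); (15,14,r); (17,13,l); added nodes 21; added edges (15,7,l); (15,21,r); (21,14,l); (21,14,r); result: nodes: 1:c1, 5:c3, 7:app, 14:c1, 15:app, 16:c4, 17:app, 19:app, 20:app, 21:app edges: (7,1,l); (7,20,r); (15,7,l); (15,21,r); (17,16,r); (19,7,r); (19,17,l); (20,5,l); (20,5,r); (21,14,l); (21,14,r)
final:
nodes: 1:c1, 5:c3, 7:app, 14:c1, 15:app, 16:c4, 17:app, 19:app, 20:app, 21:app
edges: (7,1,l); (7,20,r); (15,7,l); (15,21,r); (17,16,r); (19,7,r); (19,17,l); (20,5,l); (20,5,r); (21,14,l); (21,14,r)


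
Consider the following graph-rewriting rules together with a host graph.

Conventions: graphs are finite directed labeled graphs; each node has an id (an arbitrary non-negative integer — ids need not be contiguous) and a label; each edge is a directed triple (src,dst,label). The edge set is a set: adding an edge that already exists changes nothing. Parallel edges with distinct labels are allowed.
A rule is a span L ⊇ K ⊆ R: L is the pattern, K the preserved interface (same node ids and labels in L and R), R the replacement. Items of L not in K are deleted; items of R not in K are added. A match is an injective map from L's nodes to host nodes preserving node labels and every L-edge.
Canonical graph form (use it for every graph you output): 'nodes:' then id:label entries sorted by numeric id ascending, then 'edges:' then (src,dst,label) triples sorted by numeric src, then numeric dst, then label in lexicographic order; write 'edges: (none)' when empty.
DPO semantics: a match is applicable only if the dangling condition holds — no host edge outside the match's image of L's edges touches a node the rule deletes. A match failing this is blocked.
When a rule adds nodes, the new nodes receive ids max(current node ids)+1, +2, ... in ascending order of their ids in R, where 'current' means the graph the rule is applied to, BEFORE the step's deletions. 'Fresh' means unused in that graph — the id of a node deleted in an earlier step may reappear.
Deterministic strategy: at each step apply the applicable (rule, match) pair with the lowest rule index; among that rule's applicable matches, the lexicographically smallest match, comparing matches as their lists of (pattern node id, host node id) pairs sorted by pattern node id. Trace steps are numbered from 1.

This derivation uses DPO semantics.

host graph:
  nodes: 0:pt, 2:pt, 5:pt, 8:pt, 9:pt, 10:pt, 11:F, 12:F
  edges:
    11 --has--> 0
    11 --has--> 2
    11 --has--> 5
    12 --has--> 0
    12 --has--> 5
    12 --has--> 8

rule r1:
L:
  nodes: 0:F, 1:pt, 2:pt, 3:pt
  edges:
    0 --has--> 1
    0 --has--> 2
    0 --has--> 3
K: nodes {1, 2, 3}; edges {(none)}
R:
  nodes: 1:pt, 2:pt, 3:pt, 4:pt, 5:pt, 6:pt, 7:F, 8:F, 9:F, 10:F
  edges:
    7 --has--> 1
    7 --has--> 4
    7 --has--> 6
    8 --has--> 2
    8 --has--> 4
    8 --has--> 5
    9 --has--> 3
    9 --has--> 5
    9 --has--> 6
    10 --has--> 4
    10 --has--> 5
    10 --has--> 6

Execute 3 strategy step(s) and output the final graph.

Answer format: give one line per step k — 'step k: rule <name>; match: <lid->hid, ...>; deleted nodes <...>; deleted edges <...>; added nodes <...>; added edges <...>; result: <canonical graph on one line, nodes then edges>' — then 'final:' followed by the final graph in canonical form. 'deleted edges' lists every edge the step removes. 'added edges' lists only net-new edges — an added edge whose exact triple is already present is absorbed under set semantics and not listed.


step 1: rule r1; match: 0->11, 1->0, 2->2, 3->5; deleted nodes 11; deleted edges (11,0,has); (11,2,has); (11,5,has); added nodes 13, 14, 15, 16, 17, 18, 19; added edges (16,0,has); (16,13,has); (16,15,has); (17,2,has); (17,13,has); (17,14,has); (18,5,has); (18,14,has); (18,15,has); (19,13,has); (19,14,has); (19,15,has); result: nodes: 0:pt, 2:pt, 5:pt, 8:pt, 9:pt, 10:pt, 12:F, 13:pt, 14:pt, 15:pt, 16:F, 17:F, 18:F, 19:F edges: (12,0,has); (12,5,has); (12,8,has); (16,0,has); (16,13,has); (16,15,has); (17,2,has); (17,13,has); (17,14,has); (18,5,has); (18,14,has); (18,15,has); (19,13,has); (19,14,has); (19,15,has)
step 2: rule r1; match: 0->12, 1->0, 2->5, 3->8; deleted nodes 12; deleted edges (12,0,has); (12,5,has); (12,8,has); added nodes 20, 21, 22, 23, 24, 25, 26; added edges (23,0,has); (23,20,has); (23,22,has); (24,5,has); (24,20,has); (24,21,has); (25,8,has); (25,21,has); (25,22,has); (26,20,has); (26,21,has); (26,22,has); result: nodes: 0:pt, 2:pt, 5:pt, 8:pt, 9:pt, 10:pt, 13:pt, 14:pt, 15:pt, 16:F, 17:F, 18:F, 19:F, 20:pt, 21:pt, 22:pt, 23:F, 24:F, 25:F, 26:F edges: (16,0,has); (16,13,has); (16,15,has); (17,2,has); (17,13,has); (17,14,has); (18,5,has); (18,14,has); (18,15,has); (19,13,has); (19,14,has); (19,15,has); (23,0,has); (23,20,has); (23,22,has); (24,5,has); (24,20,has); (24,21,has); (25,8,has); (25,21,has); (25,22,has); (26,20,has); (26,21,has); (26,22,has)
step 3: rule r1; match: 0->16, 1->0, 2->13, 3->15; deleted nodes 16; deleted edges (16,0,has); (16,13,has); (16,15,has); added nodes 27, 28, 29, 30, 31, 32, 33; added edges (30,0,has); (30,27,has); (30,29,has); (31,13,has); (31,27,has); (31,28,has); (32,15,has); (32,28,has); (32,29,has); (33,27,has); (33,28,has); (33,29,has); result: nodes: 0:pt, 2:pt, 5:pt, 8:pt, 9:pt, 10:pt, 13:pt, 14:pt, 15:pt, 17:F, 18:F, 19:F, 20:pt, 21:pt, 22:pt, 23:F, 24:F, 25:F, 26:F, 27:pt, 28:pt, 29:pt, 30:F, 31:F, 32:F, 33:F edges: (17,2,has); (17,13,has); (17,14,has); (18,5,has); (18,14,has); (18,15,has); (19,13,has); (19,14,has); (19,15,has); (23,0,has); (23,20,has); (23,22,has); (24,5,has); (24,20,has); (24,21,has); (25,8,has); (25,21,has); (25,22,has); (26,20,has); (26,21,has); (26,22,has); (30,0,has); (30,27,has); (30,29,has); (31,13,has); (31,27,has); (31,28,has); (32,15,has); (32,28,has); (32,29,has); (33,27,has); (33,28,has); (33,29,has)
final:
nodes: 0:pt, 2:pt, 5:pt, 8:pt, 9:pt, 10:pt, 13:pt, 14:pt, 15:pt, 17:F, 18:F, 19:F, 20:pt, 21:pt, 22:pt, 23:F, 24:F, 25:F, 26:F, 27:pt, 28:pt, 29:pt, 30:F, 31:F, 32:F, 33:F
edges: (17,2,has); (17,13,has); (17,14,has); (18,5,has); (18,14,has); (18,15,has); (19,13,has); (19,14,has); (19,15,has); (23,0,has); (23,20,has); (23,22,has); (24,5,has); (24,20,has); (24,21,has); (25,8,has); (25,21,has); (25,22,has); (26,20,has); (26,21,has); (26,22,has); (30,0,has); (30,27,has); (30,29,has); (31,13,has); (31,27,has); (31,28,has); (32,15,has); (32,28,has); (32,29,has); (33,27,has); (33,28,has); (33,29,has)


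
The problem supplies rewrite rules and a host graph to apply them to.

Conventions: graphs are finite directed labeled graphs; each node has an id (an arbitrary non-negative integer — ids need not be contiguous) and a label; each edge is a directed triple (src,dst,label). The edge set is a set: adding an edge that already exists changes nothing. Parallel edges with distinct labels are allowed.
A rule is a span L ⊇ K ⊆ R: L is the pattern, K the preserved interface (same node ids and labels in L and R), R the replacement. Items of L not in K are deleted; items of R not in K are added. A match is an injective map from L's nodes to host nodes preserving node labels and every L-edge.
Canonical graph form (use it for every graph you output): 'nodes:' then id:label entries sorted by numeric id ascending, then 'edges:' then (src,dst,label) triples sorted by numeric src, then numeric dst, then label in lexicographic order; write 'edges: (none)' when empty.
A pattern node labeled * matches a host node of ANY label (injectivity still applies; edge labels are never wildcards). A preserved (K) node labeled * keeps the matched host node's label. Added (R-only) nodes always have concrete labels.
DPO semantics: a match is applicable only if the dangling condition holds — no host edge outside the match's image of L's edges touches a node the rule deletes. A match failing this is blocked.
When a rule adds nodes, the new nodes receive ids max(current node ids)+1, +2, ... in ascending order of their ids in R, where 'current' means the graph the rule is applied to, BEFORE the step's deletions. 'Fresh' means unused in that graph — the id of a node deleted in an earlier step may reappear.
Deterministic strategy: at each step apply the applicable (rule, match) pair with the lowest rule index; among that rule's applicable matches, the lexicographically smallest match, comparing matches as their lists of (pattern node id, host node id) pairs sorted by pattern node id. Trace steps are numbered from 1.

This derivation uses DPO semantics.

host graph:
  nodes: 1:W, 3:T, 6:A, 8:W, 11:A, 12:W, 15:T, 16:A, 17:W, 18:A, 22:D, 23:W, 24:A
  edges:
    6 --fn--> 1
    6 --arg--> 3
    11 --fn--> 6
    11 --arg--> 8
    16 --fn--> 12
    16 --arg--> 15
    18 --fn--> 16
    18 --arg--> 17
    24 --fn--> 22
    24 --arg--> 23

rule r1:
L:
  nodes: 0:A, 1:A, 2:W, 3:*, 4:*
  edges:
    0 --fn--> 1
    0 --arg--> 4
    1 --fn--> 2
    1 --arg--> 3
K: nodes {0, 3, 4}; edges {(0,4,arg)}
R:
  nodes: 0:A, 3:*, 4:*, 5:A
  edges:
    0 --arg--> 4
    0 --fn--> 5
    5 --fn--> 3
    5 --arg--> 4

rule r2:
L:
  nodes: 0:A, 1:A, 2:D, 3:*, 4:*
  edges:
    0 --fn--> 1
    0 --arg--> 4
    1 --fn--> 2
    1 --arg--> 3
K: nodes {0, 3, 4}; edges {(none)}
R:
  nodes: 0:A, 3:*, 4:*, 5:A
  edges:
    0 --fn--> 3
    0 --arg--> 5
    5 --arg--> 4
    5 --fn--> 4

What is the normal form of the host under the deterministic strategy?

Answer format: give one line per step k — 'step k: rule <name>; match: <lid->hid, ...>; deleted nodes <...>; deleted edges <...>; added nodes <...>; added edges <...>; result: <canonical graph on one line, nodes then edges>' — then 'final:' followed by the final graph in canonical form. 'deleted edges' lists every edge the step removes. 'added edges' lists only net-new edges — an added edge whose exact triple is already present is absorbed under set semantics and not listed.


step 1: rule r1; match: 0->11, 1->6, 2->1, 3->3, 4->8; deleted nodes 1, 6; deleted edges (6,1,fn); (6,3,arg); (11,6,fn); added nodes 25; added edges (11,25,fn); (25,3,fn); (25,8,arg); result: nodes: 3:T, 8:W, 11:A, 12:W, 15:T, 16:A, 17:W, 18:A, 22:D, 23:W, 24:A, 25:A edges: (11,8,arg); (11,25,fn); (16,12,fn); (16,15,arg); (18,16,fn); (18,17,arg); (24,22,fn); (24,23,arg); (25,3,fn); (25,8,arg)
step 2: rule r1; match: 0->18, 1->16, 2->12, 3->15, 4->17; deleted nodes 12, 16; deleted edges (16,12,fn); (16,15,arg); (18,16,fn); added nodes 26; added edges (18,26,fn); (26,15,fn); (26,17,arg); result: nodes: 3:T, 8:W, 11:A, 15:T, 17:W, 18:A, 22:D, 23:W, 24:A, 25:A, 26:A edges: (11,8,arg); (11,25,fn); (18,17,arg); (18,26,fn); (24,22,fn); (24,23,arg); (25,3,fn); (25,8,arg); (26,15,fn); (26,17,arg)
final:
nodes: 3:T, 8:W, 11:A, 15:T, 17:W, 18:A, 22:D, 23:W, 24:A, 25:A, 26:A
edges: (11,8,arg); (11,25,fn); (18,17,arg); (18,26,fn); (24,22,fn); (24,23,arg); (25,3,fn); (25,8,arg); (26,15,fn); (26,17,arg)
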